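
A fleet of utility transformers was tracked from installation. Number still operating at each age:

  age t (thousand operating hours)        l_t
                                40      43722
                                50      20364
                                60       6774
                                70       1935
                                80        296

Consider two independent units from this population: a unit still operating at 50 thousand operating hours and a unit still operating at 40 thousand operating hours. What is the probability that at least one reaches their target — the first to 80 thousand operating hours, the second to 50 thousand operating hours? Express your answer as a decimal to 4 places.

0.4735

p₁ = l_80/l_50 = 296/20364 = 0.014535; p₂ = l_50/l_40 = 20364/43722 = 0.465761.
P(at least one) = 1 − (1−p₁)(1−p₂) = 1 − 0.985465 × 0.534239 = 0.473526.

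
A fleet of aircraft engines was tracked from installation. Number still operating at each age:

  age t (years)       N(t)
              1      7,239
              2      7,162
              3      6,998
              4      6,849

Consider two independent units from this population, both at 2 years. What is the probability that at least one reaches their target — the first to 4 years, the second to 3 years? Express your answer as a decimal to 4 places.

0.9990

p₁ = N(4)/N(2) = 6,849/7,162 = 0.956297; p₂ = N(3)/N(2) = 6,998/7,162 = 0.977101.
P(at least one) = 1 − (1−p₁)(1−p₂) = 1 − 0.043703 × 0.022899 = 0.998999.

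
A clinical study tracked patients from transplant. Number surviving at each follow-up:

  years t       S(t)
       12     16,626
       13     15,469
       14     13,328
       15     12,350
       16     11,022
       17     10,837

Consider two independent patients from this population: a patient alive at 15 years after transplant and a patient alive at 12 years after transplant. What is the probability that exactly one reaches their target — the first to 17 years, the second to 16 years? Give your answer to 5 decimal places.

0.37699

p₁ = S(17)/S(15) = 10,837/12,350 = 0.877490; p₂ = S(16)/S(12) = 11,022/16,626 = 0.662938.
P(exactly one) = p₁(1−p₂) + (1−p₁)p₂ = 0.295769 + 0.081217 = 0.376985.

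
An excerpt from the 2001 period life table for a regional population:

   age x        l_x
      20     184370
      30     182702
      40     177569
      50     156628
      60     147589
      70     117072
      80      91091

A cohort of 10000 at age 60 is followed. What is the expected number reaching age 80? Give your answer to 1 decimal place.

6171.9

The relevant probability is 91091/147589 = 0.617194.
Expected number = 10000 × 0.617194 = 6171.9.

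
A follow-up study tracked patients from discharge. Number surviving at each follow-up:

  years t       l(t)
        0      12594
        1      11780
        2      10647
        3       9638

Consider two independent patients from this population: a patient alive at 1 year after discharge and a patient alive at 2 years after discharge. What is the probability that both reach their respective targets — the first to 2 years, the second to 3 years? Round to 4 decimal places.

p₁ = l(2)/l(1) = 10647/11780 = 0.903820; p₂ = l(3)/l(2) = 9638/10647 = 0.905232.
P(both) = p₁ × p₂ = 0.903820 × 0.905232 = 0.818167.

0.8182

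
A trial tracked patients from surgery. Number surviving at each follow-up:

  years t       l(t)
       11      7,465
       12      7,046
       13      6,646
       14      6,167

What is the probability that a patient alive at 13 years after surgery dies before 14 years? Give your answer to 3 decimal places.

0.072

P(die before 14 | alive at 13) = 1 − l(14)/l(13) = 1 − 6,167/6,646 = (479)/6,646 = 0.072073.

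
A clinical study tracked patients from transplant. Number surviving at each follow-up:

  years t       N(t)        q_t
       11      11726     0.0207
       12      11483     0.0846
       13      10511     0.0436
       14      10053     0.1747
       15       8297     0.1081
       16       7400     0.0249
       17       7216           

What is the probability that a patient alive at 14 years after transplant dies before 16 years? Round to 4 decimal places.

P(die before 16 | alive at 14) = 1 − N(16)/N(14) = 1 − 7400/10053 = (2653)/10053 = 0.263901.

0.2639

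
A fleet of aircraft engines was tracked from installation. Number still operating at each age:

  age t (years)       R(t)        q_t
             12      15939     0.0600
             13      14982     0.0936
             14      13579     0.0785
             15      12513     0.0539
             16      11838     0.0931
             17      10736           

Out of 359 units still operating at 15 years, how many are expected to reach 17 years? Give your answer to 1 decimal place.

The relevant probability is 10736/12513 = 0.857988.
Expected number = 359 × 0.857988 = 308.0.

308.0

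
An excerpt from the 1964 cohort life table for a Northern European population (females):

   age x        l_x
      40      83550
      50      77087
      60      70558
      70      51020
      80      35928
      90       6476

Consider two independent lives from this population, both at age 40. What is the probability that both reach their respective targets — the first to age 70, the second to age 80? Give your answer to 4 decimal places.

0.2626

p₁ = l_70/l_40 = 51020/83550 = 0.610652; p₂ = l_80/l_40 = 35928/83550 = 0.430018.
P(both) = p₁ × p₂ = 0.610652 × 0.430018 = 0.262591.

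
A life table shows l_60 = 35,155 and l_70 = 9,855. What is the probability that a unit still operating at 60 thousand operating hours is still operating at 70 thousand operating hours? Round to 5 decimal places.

0.28033

The conditional survival probability is l_70/l_60 = 9,855/35,155 = 0.280330.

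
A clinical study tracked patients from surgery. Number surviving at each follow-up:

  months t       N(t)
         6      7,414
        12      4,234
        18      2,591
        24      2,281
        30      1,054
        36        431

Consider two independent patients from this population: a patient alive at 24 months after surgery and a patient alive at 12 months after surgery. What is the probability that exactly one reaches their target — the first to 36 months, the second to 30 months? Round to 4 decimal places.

0.3438

p₁ = N(36)/N(24) = 431/2,281 = 0.188952; p₂ = N(30)/N(12) = 1,054/4,234 = 0.248937.
P(exactly one) = p₁(1−p₂) + (1−p₁)p₂ = 0.141915 + 0.201900 = 0.343815.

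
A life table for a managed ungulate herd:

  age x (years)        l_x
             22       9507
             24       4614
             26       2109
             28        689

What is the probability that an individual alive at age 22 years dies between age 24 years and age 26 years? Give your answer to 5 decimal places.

This is the probability of reaching 24 but not 26, conditional on being alive at 22: (l_24 − l_26) / l_22.
= (4614 − 2109) / 9507 = 2505 / 9507 = 0.263490.

0.26349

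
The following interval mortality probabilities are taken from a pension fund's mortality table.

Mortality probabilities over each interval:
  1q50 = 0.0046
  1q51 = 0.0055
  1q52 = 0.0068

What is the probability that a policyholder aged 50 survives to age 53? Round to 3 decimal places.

3p50 = (1 − 0.0046) × (1 − 0.0055) × (1 − 0.0068).
= 0.9954 × 0.9945 × 0.9932 = 0.983194.

0.983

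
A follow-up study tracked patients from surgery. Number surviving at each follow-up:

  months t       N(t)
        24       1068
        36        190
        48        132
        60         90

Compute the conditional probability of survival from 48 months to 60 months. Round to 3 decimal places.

The conditional survival probability is N(60)/N(48) = 90/132 = 0.681818.

0.682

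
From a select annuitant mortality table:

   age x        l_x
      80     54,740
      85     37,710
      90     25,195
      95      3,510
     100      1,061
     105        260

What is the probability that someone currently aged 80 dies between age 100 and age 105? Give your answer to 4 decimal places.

This is the probability of reaching 100 but not 105, conditional on being alive at 80: (l_100 − l_105) / l_80.
= (1,061 − 260) / 54,740 = 801 / 54,740 = 0.014633.

0.0146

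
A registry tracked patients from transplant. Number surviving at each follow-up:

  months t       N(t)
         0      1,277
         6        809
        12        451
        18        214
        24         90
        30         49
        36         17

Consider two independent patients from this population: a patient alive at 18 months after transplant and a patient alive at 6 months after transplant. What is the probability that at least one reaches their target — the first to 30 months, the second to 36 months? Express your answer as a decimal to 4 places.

0.2452

p₁ = N(30)/N(18) = 49/214 = 0.228972; p₂ = N(36)/N(6) = 17/809 = 0.021014.
P(at least one) = 1 − (1−p₁)(1−p₂) = 1 − 0.771028 × 0.978986 = 0.245174.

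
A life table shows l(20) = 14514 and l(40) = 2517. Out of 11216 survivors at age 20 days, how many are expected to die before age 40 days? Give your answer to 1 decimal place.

9270.9

The relevant probability is 1 − 2517/14514 = 0.826581.
Expected number = 11216 × 0.826581 = 9270.9.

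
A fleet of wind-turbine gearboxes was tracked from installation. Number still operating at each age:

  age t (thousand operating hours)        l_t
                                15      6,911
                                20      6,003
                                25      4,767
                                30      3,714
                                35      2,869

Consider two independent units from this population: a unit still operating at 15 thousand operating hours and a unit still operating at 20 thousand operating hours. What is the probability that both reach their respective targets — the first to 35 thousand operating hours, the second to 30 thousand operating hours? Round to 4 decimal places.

p₁ = l_35/l_15 = 2,869/6,911 = 0.415135; p₂ = l_30/l_20 = 3,714/6,003 = 0.618691.
P(both) = p₁ × p₂ = 0.415135 × 0.618691 = 0.256840.

0.2568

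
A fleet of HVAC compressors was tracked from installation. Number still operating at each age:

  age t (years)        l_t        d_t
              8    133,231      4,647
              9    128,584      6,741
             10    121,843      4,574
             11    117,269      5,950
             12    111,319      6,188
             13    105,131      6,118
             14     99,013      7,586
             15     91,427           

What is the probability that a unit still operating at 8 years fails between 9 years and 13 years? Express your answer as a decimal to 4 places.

This is the probability of reaching 9 but not 13, conditional on being operational at 8: (l_9 − l_13) / l_8.
= (128,584 − 105,131) / 133,231 = 23,453 / 133,231 = 0.176033.

0.1760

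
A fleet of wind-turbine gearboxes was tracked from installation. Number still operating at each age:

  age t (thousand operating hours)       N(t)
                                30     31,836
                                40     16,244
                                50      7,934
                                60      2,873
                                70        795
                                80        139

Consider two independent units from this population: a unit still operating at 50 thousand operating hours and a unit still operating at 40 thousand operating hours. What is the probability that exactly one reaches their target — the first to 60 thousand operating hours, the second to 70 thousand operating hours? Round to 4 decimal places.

0.3756

p₁ = N(60)/N(50) = 2,873/7,934 = 0.362112; p₂ = N(70)/N(40) = 795/16,244 = 0.048941.
P(exactly one) = p₁(1−p₂) + (1−p₁)p₂ = 0.344390 + 0.031219 = 0.375609.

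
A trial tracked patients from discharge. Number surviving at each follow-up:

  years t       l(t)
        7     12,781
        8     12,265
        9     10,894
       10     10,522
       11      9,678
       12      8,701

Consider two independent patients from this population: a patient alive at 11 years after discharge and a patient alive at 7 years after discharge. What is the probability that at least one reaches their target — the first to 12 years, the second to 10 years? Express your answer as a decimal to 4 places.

0.9822

p₁ = l(12)/l(11) = 8,701/9,678 = 0.899049; p₂ = l(10)/l(7) = 10,522/12,781 = 0.823253.
P(at least one) = 1 − (1−p₁)(1−p₂) = 1 − 0.100951 × 0.176747 = 0.982157.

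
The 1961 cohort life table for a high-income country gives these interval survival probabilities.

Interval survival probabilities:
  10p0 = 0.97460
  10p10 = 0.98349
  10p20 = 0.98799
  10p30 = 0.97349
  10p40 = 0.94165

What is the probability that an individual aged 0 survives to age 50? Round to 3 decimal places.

Survival from 0 to 50 is the product of surviving each interval: 0.97460 × 0.98349 × 0.98799 × 0.97349 × 0.94165.
= 0.868100.

0.868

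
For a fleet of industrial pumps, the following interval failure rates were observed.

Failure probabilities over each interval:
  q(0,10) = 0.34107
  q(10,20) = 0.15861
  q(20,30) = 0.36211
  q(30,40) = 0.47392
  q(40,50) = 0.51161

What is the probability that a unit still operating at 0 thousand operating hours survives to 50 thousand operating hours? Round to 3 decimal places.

0.091

Survival from 0 to 50 is the product of surviving each interval: (1 − 0.34107) × (1 − 0.15861) × (1 − 0.36211) × (1 − 0.47392) × (1 − 0.51161).
= 0.65893 × 0.84139 × 0.63789 × 0.52608 × 0.48839 = 0.090866.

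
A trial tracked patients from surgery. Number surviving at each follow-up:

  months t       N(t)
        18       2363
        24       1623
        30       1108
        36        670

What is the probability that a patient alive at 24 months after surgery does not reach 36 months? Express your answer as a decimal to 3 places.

P(die before 36 | alive at 24) = 1 − N(36)/N(24) = 1 − 670/1623 = (953)/1623 = 0.587184.

0.587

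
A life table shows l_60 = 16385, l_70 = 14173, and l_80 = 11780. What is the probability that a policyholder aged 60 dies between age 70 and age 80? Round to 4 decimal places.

0.1460

This is the probability of reaching 70 but not 80, conditional on being alive at 60: (l_70 − l_80) / l_60.
= (14173 − 11780) / 16385 = 2393 / 16385 = 0.146048.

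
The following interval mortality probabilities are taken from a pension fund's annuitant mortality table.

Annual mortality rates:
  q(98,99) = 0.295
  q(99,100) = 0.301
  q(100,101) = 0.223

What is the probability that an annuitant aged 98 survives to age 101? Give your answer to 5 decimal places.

Survival from 98 to 101 is the product of surviving each interval: (1 − 0.295) × (1 − 0.301) × (1 − 0.223).
= 0.705 × 0.699 × 0.777 = 0.382902.

0.38290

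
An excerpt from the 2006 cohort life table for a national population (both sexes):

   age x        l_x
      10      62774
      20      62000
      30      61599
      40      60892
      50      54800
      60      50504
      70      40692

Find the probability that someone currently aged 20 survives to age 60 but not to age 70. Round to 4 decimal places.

This is the probability of reaching 60 but not 70, conditional on being alive at 20: (l_60 − l_70) / l_20.
= (50504 − 40692) / 62000 = 9812 / 62000 = 0.158258.

0.1583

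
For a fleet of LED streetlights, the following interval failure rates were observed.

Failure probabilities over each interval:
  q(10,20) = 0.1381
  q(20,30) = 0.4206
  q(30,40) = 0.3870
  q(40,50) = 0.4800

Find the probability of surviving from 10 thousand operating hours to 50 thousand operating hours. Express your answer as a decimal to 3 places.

P(survive 10→50) = (1 − 0.1381) × (1 − 0.4206) × (1 − 0.3870) × (1 − 0.4800).
= 0.8619 × 0.5794 × 0.6130 × 0.5200 = 0.159184.

0.159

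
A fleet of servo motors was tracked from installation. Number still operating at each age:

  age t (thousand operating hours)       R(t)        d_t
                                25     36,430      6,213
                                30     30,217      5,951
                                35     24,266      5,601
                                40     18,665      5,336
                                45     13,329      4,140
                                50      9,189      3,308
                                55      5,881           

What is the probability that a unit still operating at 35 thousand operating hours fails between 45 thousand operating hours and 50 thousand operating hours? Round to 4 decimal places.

0.1706

This is the probability of reaching 45 but not 50, conditional on being operational at 35: (R(45) − R(50)) / R(35).
= (13,329 − 9,189) / 24,266 = 4,140 / 24,266 = 0.170609.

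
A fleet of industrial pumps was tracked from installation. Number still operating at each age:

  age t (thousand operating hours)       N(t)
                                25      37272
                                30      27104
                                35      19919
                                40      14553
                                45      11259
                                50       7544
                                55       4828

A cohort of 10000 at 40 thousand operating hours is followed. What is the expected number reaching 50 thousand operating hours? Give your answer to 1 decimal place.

5183.8

The relevant probability is 7544/14553 = 0.518381.
Expected number = 10000 × 0.518381 = 5183.8.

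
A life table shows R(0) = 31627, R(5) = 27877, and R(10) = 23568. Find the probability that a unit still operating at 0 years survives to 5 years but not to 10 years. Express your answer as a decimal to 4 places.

0.1362

This is the probability of reaching 5 but not 10, conditional on being operational at 0: (R(5) − R(10)) / R(0).
= (27877 − 23568) / 31627 = 4309 / 31627 = 0.136244.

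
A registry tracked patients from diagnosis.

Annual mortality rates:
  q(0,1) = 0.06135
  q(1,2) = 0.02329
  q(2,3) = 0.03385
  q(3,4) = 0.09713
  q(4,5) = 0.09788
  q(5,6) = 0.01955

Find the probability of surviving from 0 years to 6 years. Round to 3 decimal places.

0.707

Chaining the interval survival probabilities: (1 − 0.06135) × (1 − 0.02329) × (1 − 0.03385) × (1 − 0.09713) × (1 − 0.09788) × (1 − 0.01955).
= 0.93865 × 0.97671 × 0.96615 × 0.90287 × 0.90212 × 0.98045 = 0.707341.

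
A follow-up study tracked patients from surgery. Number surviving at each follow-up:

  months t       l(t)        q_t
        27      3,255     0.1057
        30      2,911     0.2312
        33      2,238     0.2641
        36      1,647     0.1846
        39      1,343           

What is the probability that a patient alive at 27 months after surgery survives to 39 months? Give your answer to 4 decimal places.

The conditional survival probability is l(39)/l(27) = 1,343/3,255 = 0.412596.

0.4126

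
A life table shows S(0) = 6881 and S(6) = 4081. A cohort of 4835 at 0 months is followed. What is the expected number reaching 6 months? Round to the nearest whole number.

2868

The relevant probability is 4081/6881 = 0.593082.
Expected number = 4835 × 0.593082 = 2868.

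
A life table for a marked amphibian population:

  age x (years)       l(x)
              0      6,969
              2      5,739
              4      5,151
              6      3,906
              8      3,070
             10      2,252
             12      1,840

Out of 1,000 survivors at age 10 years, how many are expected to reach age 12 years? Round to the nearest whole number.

817

The relevant probability is 1,840/2,252 = 0.817052.
Expected number = 1,000 × 0.817052 = 817.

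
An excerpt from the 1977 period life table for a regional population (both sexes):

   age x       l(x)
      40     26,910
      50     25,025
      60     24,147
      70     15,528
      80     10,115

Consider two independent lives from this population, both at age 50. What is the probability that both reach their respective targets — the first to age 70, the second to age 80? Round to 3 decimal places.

0.251

p₁ = l(70)/l(50) = 15,528/25,025 = 0.620500; p₂ = l(80)/l(50) = 10,115/25,025 = 0.404196.
P(both) = p₁ × p₂ = 0.620500 × 0.404196 = 0.250804.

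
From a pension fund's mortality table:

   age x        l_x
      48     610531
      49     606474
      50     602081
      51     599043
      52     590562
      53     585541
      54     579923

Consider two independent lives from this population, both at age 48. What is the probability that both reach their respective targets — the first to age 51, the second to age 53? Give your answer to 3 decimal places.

p₁ = l_51/l_48 = 599043/610531 = 0.981184; p₂ = l_53/l_48 = 585541/610531 = 0.959068.
P(both) = p₁ × p₂ = 0.981184 × 0.959068 = 0.941022.

0.941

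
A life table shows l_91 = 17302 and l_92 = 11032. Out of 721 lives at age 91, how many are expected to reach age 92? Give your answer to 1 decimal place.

459.7

The relevant probability is 11032/17302 = 0.637614.
Expected number = 721 × 0.637614 = 459.7.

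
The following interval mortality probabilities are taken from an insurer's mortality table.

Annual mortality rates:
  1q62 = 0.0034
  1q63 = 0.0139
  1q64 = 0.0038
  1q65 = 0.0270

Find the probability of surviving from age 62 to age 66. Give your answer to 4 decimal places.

0.9526

Chaining the interval survival probabilities: (1 − 0.0034) × (1 − 0.0139) × (1 − 0.0038) × (1 − 0.0270).
= 0.9966 × 0.9861 × 0.9962 × 0.9730 = 0.952579.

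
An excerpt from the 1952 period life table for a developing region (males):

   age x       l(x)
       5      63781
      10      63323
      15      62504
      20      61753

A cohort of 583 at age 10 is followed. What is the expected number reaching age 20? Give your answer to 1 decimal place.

568.5

The relevant probability is 61753/63323 = 0.975206.
Expected number = 583 × 0.975206 = 568.5.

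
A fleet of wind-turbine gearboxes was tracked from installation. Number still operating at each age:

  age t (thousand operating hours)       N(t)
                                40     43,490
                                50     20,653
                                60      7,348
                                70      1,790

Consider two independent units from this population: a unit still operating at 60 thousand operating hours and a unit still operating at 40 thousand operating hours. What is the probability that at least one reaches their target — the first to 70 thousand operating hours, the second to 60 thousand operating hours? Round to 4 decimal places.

0.3714

p₁ = N(70)/N(60) = 1,790/7,348 = 0.243604; p₂ = N(60)/N(40) = 7,348/43,490 = 0.168958.
P(at least one) = 1 − (1−p₁)(1−p₂) = 1 − 0.756396 × 0.831042 = 0.371403.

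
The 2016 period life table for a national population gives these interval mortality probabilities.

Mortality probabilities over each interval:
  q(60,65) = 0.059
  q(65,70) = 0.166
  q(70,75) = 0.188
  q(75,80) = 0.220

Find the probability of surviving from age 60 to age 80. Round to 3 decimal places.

0.497

Survival from 60 to 80 is the product of surviving each interval: (1 − 0.059) × (1 − 0.166) × (1 − 0.188) × (1 − 0.220).
= 0.941 × 0.834 × 0.812 × 0.780 = 0.497057.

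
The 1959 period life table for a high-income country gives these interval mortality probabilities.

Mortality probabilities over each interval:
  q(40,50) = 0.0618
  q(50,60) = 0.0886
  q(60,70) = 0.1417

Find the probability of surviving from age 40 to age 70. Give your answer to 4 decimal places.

0.7339

Survival from 40 to 70 is the product of surviving each interval: (1 − 0.0618) × (1 − 0.0886) × (1 − 0.1417).
= 0.9382 × 0.9114 × 0.8583 = 0.733911.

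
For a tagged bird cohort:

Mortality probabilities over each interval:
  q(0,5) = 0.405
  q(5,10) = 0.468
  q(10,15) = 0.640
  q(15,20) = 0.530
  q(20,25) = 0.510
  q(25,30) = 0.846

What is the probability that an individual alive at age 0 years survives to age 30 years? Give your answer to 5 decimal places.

Survival from 0 to 30 is the product of surviving each interval: (1 − 0.405) × (1 − 0.468) × (1 − 0.640) × (1 − 0.530) × (1 − 0.510) × (1 − 0.846).
= 0.595 × 0.532 × 0.360 × 0.470 × 0.490 × 0.154 = 0.004042.

0.00404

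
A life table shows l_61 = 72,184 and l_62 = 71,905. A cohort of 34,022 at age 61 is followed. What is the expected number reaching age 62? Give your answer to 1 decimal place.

The relevant probability is 71,905/72,184 = 0.996135.
Expected number = 34,022 × 0.996135 = 33890.5.

33890.5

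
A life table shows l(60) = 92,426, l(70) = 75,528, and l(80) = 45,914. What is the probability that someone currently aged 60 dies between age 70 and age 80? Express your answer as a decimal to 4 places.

This is the probability of reaching 70 but not 80, conditional on being alive at 60: (l(70) − l(80)) / l(60).
= (75,528 − 45,914) / 92,426 = 29,614 / 92,426 = 0.320408.

0.3204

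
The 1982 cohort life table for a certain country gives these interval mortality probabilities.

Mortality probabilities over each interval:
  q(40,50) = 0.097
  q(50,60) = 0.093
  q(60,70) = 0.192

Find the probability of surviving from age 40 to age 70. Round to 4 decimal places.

0.6618

Chaining the interval survival probabilities: (1 − 0.097) × (1 − 0.093) × (1 − 0.192).
= 0.903 × 0.907 × 0.808 = 0.661769.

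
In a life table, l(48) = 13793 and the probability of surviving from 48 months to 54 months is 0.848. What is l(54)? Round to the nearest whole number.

11696

l(54) = l(48) × p = 13793 × 0.848 = 11696.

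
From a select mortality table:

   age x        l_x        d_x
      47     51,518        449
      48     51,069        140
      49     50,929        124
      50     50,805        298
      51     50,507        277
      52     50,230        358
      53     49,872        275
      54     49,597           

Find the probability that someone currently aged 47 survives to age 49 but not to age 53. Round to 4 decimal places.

We want 2|4q47 = (l_49 − l_53)/l_47.
This is the probability of reaching 49 but not 53, conditional on being alive at 47: (l_49 − l_53) / l_47.
= (50,929 − 49,872) / 51,518 = 1,057 / 51,518 = 0.020517.

0.0205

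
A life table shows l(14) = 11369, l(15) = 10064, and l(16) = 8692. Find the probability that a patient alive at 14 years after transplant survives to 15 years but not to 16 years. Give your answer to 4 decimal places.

This is the probability of reaching 15 but not 16, conditional on being alive at 14: (l(15) − l(16)) / l(14).
= (10064 − 8692) / 11369 = 1372 / 11369 = 0.120679.

0.1207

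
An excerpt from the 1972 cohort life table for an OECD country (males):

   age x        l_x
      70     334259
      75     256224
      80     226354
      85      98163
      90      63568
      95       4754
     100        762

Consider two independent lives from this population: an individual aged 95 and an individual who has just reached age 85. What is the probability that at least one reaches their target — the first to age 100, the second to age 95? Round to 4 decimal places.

0.2010

p₁ = l_100/l_95 = 762/4754 = 0.160286; p₂ = l_95/l_85 = 4754/98163 = 0.048430.
P(at least one) = 1 − (1−p₁)(1−p₂) = 1 − 0.839714 × 0.951570 = 0.200953.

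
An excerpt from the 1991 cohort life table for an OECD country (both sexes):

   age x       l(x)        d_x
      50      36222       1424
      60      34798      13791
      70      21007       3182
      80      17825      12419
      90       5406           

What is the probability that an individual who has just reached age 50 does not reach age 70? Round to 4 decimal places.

P(die before 70 | alive at 50) = 1 − l(70)/l(50) = 1 − 21007/36222 = (15215)/36222 = 0.420049.

0.4200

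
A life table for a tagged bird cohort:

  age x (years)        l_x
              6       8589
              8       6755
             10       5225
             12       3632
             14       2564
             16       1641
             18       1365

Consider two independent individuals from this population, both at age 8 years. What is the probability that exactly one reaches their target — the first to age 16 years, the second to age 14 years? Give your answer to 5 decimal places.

p₁ = l_16/l_8 = 1641/6755 = 0.242931; p₂ = l_14/l_8 = 2564/6755 = 0.379571.
P(exactly one) = p₁(1−p₂) + (1−p₁)p₂ = 0.150721 + 0.287361 = 0.438083.

0.43808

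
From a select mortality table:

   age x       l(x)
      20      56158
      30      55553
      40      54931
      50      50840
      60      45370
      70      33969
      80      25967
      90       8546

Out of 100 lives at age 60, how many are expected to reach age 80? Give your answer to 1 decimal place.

The relevant probability is 25967/45370 = 0.572339.
Expected number = 100 × 0.572339 = 57.2.

57.2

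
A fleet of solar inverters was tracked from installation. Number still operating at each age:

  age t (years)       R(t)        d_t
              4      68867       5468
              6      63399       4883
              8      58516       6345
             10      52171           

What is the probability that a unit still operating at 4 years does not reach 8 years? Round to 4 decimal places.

0.1503

P(fail before 8 | operational at 4) = 1 − R(8)/R(4) = 1 − 58516/68867 = (10351)/68867 = 0.150304.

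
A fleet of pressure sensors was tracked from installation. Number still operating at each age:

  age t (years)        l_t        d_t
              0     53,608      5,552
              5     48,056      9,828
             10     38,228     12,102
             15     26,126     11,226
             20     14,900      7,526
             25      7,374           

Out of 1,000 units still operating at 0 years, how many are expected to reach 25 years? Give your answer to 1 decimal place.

137.6

The relevant probability is 7,374/53,608 = 0.137554.
Expected number = 1,000 × 0.137554 = 137.6.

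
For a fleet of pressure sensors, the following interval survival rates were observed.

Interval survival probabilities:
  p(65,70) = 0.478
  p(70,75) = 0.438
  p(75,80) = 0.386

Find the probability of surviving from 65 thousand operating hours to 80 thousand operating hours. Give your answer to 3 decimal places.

The overall survival probability is 0.478 × 0.438 × 0.386.
= 0.080815.

0.081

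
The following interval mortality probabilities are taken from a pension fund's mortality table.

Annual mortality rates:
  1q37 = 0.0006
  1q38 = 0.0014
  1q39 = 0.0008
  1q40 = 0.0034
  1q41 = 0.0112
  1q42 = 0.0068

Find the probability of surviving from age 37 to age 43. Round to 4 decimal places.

The overall survival probability is (1 − 0.0006) × (1 − 0.0014) × (1 − 0.0008) × (1 − 0.0034) × (1 − 0.0112) × (1 − 0.0068).
= 0.9994 × 0.9986 × 0.9992 × 0.9966 × 0.9888 × 0.9932 = 0.975999.

0.9760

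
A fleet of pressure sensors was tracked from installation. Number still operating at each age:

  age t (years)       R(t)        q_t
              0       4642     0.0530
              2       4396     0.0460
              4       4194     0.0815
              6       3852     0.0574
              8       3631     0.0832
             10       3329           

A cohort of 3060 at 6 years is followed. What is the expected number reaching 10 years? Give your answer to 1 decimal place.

2644.5

The relevant probability is 3329/3852 = 0.864226.
Expected number = 3060 × 0.864226 = 2644.5.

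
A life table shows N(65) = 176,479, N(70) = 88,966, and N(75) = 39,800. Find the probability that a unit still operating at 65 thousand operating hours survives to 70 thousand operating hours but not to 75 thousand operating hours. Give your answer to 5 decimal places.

0.27859

This is the probability of reaching 70 but not 75, conditional on being operational at 65: (N(70) − N(75)) / N(65).
= (88,966 − 39,800) / 176,479 = 49,166 / 176,479 = 0.278594.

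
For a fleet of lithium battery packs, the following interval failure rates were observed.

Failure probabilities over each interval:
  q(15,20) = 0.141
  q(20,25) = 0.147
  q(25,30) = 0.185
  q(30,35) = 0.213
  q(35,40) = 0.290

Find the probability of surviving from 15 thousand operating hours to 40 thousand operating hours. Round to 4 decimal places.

P(survive 15→40) = (1 − 0.141) × (1 − 0.147) × (1 − 0.185) × (1 − 0.213) × (1 − 0.290).
= 0.859 × 0.853 × 0.815 × 0.787 × 0.710 = 0.333682.

0.3337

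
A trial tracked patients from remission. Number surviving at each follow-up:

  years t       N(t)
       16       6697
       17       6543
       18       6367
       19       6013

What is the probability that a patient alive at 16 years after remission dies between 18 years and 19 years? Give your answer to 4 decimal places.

This is the probability of reaching 18 but not 19, conditional on being alive at 16: (N(18) − N(19)) / N(16).
= (6367 − 6013) / 6697 = 354 / 6697 = 0.052859.

0.0529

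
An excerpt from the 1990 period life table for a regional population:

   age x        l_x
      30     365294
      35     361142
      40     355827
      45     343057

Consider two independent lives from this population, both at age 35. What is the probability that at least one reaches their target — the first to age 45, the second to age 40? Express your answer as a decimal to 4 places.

p₁ = l_45/l_35 = 343057/361142 = 0.949923; p₂ = l_40/l_35 = 355827/361142 = 0.985283.
P(at least one) = 1 − (1−p₁)(1−p₂) = 1 − 0.050077 × 0.014717 = 0.999263.

0.9993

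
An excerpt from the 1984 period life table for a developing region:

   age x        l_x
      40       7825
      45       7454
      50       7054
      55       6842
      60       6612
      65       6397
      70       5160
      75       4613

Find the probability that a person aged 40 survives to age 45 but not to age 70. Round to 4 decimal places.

This is the probability of reaching 45 but not 70, conditional on being alive at 40: (l_45 − l_70) / l_40.
= (7454 − 5160) / 7825 = 2294 / 7825 = 0.293163.

0.2932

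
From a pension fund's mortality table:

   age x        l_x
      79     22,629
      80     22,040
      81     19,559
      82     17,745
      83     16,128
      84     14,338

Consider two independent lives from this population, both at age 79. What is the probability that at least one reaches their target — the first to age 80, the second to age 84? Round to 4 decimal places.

p₁ = l_80/l_79 = 22,040/22,629 = 0.973971; p₂ = l_84/l_79 = 14,338/22,629 = 0.633612.
P(at least one) = 1 − (1−p₁)(1−p₂) = 1 − 0.026029 × 0.366388 = 0.990463.

0.9905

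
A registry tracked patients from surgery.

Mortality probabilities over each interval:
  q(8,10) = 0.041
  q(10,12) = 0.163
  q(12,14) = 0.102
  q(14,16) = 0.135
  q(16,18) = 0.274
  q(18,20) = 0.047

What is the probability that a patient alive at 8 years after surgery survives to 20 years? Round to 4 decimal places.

P(survive 8→20) = (1 − 0.041) × (1 − 0.163) × (1 − 0.102) × (1 − 0.135) × (1 − 0.274) × (1 − 0.047).
= 0.959 × 0.837 × 0.898 × 0.865 × 0.726 × 0.953 = 0.431386.

0.4314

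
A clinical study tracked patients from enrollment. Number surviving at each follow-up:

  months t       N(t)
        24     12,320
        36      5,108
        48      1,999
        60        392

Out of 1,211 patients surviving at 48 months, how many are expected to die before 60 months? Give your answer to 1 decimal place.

973.5

The relevant probability is 1 − 392/1,999 = 0.803902.
Expected number = 1,211 × 0.803902 = 973.5.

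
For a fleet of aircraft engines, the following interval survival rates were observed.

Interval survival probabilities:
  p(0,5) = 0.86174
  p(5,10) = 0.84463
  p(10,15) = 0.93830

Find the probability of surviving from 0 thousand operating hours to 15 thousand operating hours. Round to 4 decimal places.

0.6829

P(survive 0→15) = 0.86174 × 0.84463 × 0.93830.
= 0.682943.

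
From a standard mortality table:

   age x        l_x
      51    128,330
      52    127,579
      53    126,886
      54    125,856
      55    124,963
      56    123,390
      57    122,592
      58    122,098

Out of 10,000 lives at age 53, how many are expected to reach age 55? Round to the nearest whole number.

9848

The relevant probability is 124,963/126,886 = 0.984845.
Expected number = 10,000 × 0.984845 = 9848.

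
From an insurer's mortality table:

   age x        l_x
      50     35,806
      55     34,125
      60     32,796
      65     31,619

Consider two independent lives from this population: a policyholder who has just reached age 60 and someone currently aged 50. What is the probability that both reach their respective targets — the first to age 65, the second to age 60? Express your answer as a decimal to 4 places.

0.8831

p₁ = l_65/l_60 = 31,619/32,796 = 0.964111; p₂ = l_60/l_50 = 32,796/35,806 = 0.915936.
P(both) = p₁ × p₂ = 0.964111 × 0.915936 = 0.883064.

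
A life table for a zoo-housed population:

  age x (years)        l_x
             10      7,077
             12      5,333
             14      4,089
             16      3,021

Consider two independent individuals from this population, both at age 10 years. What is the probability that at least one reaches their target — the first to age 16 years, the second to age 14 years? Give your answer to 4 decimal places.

0.7580

p₁ = l_16/l_10 = 3,021/7,077 = 0.426876; p₂ = l_14/l_10 = 4,089/7,077 = 0.577787.
P(at least one) = 1 − (1−p₁)(1−p₂) = 1 − 0.573124 × 0.422213 = 0.758020.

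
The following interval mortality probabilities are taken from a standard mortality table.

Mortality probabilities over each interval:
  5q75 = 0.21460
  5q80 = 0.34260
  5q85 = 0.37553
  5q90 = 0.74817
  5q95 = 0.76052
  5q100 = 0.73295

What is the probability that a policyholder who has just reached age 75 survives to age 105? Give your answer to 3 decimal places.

The overall survival probability is (1 − 0.21460) × (1 − 0.34260) × (1 − 0.37553) × (1 − 0.74817) × (1 − 0.76052) × (1 − 0.73295).
= 0.78540 × 0.65740 × 0.62447 × 0.25183 × 0.23948 × 0.26705 = 0.005193.

0.005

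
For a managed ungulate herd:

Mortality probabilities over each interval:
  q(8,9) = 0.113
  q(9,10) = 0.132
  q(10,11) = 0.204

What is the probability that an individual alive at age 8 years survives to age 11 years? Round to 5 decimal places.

P(survive 8→11) = (1 − 0.113) × (1 − 0.132) × (1 − 0.204).
= 0.887 × 0.868 × 0.796 = 0.612853.

0.61285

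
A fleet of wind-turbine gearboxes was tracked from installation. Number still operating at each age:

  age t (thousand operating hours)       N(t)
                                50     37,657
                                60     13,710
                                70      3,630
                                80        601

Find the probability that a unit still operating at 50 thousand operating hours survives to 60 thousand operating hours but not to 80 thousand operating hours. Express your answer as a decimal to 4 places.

0.3481

This is the probability of reaching 60 but not 80, conditional on being operational at 50: (N(60) − N(80)) / N(50).
= (13,710 − 601) / 37,657 = 13,109 / 37,657 = 0.348116.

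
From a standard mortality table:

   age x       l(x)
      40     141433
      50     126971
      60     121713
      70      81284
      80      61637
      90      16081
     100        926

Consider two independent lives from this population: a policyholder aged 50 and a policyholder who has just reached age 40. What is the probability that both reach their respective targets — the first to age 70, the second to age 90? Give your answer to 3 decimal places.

0.073

p₁ = l(70)/l(50) = 81284/126971 = 0.640178; p₂ = l(90)/l(40) = 16081/141433 = 0.113700.
P(both) = p₁ × p₂ = 0.640178 × 0.113700 = 0.072788.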